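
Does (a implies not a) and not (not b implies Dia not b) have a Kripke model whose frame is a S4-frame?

1. (a implies not a) and not (not b implies Dia not b), w0
2. a implies not a, w0   [and-rule on 1]
3. not (not b implies Dia not b), w0   [and-rule on 1]
4. not b, w0   [neg-implies-rule on 3]
5. not Dia not b, w0   [neg-implies-rule on 3]
6. b, w0   [neg-Dia-rule on 5 via w0Rw0]
Accessibility: w0Rw0
Branch closes: b and not b both at w0.
All branches of the tableau close; one closing branch shown above.

Unsatisfiable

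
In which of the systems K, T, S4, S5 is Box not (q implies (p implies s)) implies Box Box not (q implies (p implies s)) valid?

T-tableau for the negation not (Box not (q implies (p implies s)) implies Box Box not (q implies (p implies s))):
1. not (Box not (q implies (p implies s)) implies Box Box not (q implies (p implies s))), 0
2. Box not (q implies (p implies s)), 0
3. not Box Box not (q implies (p implies s)), 0
4. not (q implies (p implies s)), 0
5. q, 0
6. not (p implies s), 0
7. p, 0
8. not s, 0
9. not Box not (q implies (p implies s)), 1
10. not (q implies (p implies s)), 1
11. q, 1
12. not (p implies s), 1
13. p, 1
14. not s, 1
15. q implies (p implies s), 2
16. p implies s, 2
17. s, 2
Accessibility: 0R0, 0R1, 1R1, 1R2, 2R2
Complete open branch: countermodel on a T-frame, so not valid in T, nor in K (the same frame is also a K-frame).
S4-tableau for the negation not (Box not (q implies (p implies s)) implies Box Box not (q implies (p implies s))):
1. not (Box not (q implies (p implies s)) implies Box Box not (q implies (p implies s))), 0
2. Box not (q implies (p implies s)), 0
3. not Box Box not (q implies (p implies s)), 0
4. not (q implies (p implies s)), 0
5. q, 0
6. not (p implies s), 0
7. p, 0
8. not s, 0
9. not Box not (q implies (p implies s)), 1
10. not (q implies (p implies s)), 1
11. q, 1
12. not (p implies s), 1
13. p, 1
14. not s, 1
15. q implies (p implies s), 2
16. not (q implies (p implies s)), 2
17. q, 2
18. not (p implies s), 2
19. p, 2
20. not s, 2
21. p implies s, 2
22. s, 2
Accessibility: 0R0, 0R1, 0R2, 1R1, 1R2, 2R2
Branch closes: s and not s both at 2.
Every branch closes (one shown): valid in S4, hence also in S5 (every theorem of S4 is a theorem of S5).

S4, S5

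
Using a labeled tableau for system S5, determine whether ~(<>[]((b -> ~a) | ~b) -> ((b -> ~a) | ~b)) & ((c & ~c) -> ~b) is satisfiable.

Unsatisfiable (every branch closes)

1. ~(<>[]((b -> ~a) | ~b) -> ((b -> ~a) | ~b)) & ((c & ~c) -> ~b), w0
2. ~(<>[]((b -> ~a) | ~b) -> ((b -> ~a) | ~b)), w0   [&-rule on 1]
3. (c & ~c) -> ~b, w0   [&-rule on 1]
4. <>[]((b -> ~a) | ~b), w0   [~->-rule on 2]
5. ~((b -> ~a) | ~b), w0   [~->-rule on 2]
6. ~(b -> ~a), w0   [~|-rule on 5]
7. b, w0   [~|-rule on 5]
8. a, w0   [~->-rule on 6]
9. ~(c & ~c), w0   [->-rule on 3 (branches; this branch)]
10. c, w0   [~&-rule on 9 (branches; this branch)]
11. []((b -> ~a) | ~b), w1   [<>-rule on 4: fresh world w1, w0Rw1]
12. (b -> ~a) | ~b, w0   [[]-rule on 11 via w1Rw0]
13. (b -> ~a) | ~b, w1   [[]-rule on 11 via w1Rw1]
14. b -> ~a, w0   [|-rule on 12 (branches; this branch)]
15. ~b, w1   [|-rule on 13 (branches; this branch)]
16. ~a, w0   [->-rule on 14 (branches; this branch)]
Accessibility: w0Rw0, w0Rw1, w1Rw0, w1Rw1
Branch closes: a and ~a both at w0.
(One branch shown.) All branches close.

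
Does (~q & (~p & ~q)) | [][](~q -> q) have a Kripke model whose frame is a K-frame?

1. (~q & (~p & ~q)) | [][](~q -> q), w0
2. [][](~q -> q), w0

Satisfiable (open branch found)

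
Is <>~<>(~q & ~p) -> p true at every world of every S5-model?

Tableau for the negation ~(<>~<>(~q & ~p) -> p):
1. ~(<>~<>(~q & ~p) -> p), w0
2. <>~<>(~q & ~p), w0
3. ~p, w0
4. ~<>(~q & ~p), w1
5. ~(~q & ~p), w0
6. ~(~q & ~p), w1
7. q, w0
8. p, w1
Accessibility: w0Rw0, w0Rw1, w1Rw0, w1Rw1
The negation has an open branch (countermodel exists).

Not valid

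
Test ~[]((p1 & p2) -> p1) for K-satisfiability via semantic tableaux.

No, unsatisfiable

1. ~[]((p1 & p2) -> p1), u
2. ~((p1 & p2) -> p1), v
3. p1 & p2, v
4. ~p1, v
5. p1, v
6. p2, v
Accessibility: uRv
Branch closes: p1 and ~p1 both at v.
All branches of the tableau close; one closing branch shown above.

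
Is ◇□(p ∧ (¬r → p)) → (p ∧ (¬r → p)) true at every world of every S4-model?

Tableau for the negation ¬(◇□(p ∧ (¬r → p)) → (p ∧ (¬r → p))):
1. ¬(◇□(p ∧ (¬r → p)) → (p ∧ (¬r → p))), u
2. ◇□(p ∧ (¬r → p)), u
3. ¬(p ∧ (¬r → p)), u
4. ¬(¬r → p), u
5. ¬r, u
6. ¬p, u
7. □(p ∧ (¬r → p)), v
8. p ∧ (¬r → p), v
9. p, v
10. ¬r → p, v
Accessibility: uRu, uRv, vRv
The negation has an open branch (countermodel exists).

No, not valid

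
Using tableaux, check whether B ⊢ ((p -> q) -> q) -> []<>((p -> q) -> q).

Yes, valid

Tableau for the negation ~(((p -> q) -> q) -> []<>((p -> q) -> q)):
1. ~(((p -> q) -> q) -> []<>((p -> q) -> q)), w0
2. (p -> q) -> q, w0   [~->-rule on 1]
3. ~[]<>((p -> q) -> q), w0   [~->-rule on 1]
4. ~(p -> q), w0   [->-rule on 2 (branches; this branch)]
5. p, w0   [~->-rule on 4]
6. ~q, w0   [~->-rule on 4]
7. ~<>((p -> q) -> q), w1   [~[]-rule on 3: fresh world w1, w0Rw1]
8. ~((p -> q) -> q), w0   [~<>-rule on 7 via w1Rw0]
9. p -> q, w0   [~->-rule on 8]
10. ~((p -> q) -> q), w1   [~<>-rule on 7 via w1Rw1]
11. p -> q, w1   [~->-rule on 10]
12. ~q, w1   [~->-rule on 10]
13. q, w0   [->-rule on 9 (branches; this branch)]
Accessibility: w0Rw0, w0Rw1, w1Rw0, w1Rw1
Branch closes: q and ~q both at w0.
All branches of the negation close; one closing branch shown above.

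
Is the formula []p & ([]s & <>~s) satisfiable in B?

1. []p & ([]s & <>~s), 0
2. []p, 0   [&-rule on 1]
3. []s & <>~s, 0   [&-rule on 1]
4. []s, 0   [&-rule on 3]
5. <>~s, 0   [&-rule on 3]
6. p, 0   [[]-rule on 2 via 0R0]
7. s, 0   [[]-rule on 4 via 0R0]
8. ~s, 1   [<>-rule on 5: fresh world 1, 0R1]
9. p, 1   [[]-rule on 2 via 0R1]
10. s, 1   [[]-rule on 4 via 0R1]
Accessibility: 0R0, 0R1, 1R0, 1R1
Branch closes: s and ~s both at 1.
(One branch shown.) All branches close.

No, unsatisfiable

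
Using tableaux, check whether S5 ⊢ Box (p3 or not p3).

Tableau for the negation not Box (p3 or not p3):
1. not Box (p3 or not p3), 0
2. not (p3 or not p3), 1
3. not p3, 1
4. p3, 1
Accessibility: 0R0, 0R1, 1R0, 1R1
Branch closes: p3 and not p3 both at 1.
Every branch of the negation's tableau closes; the branch above is one of them.

Valid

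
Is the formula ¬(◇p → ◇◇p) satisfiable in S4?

Unsatisfiable (every branch closes)

1. ¬(◇p → ◇◇p), u
2. ◇p, u
3. ¬◇◇p, u
4. ¬◇p, u
5. ¬p, u
6. p, v
7. ¬◇p, v
8. ¬p, v
Accessibility: uRu, uRv, vRv
Branch closes: p and ¬p both at v.
Every branch closes; the branch above is one of them.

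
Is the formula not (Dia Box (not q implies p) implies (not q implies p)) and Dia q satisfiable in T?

Satisfiable

1. not (Dia Box (not q implies p) implies (not q implies p)) and Dia q, u
2. not (Dia Box (not q implies p) implies (not q implies p)), u
3. Dia q, u
4. Dia Box (not q implies p), u
5. not (not q implies p), u
6. not q, u
7. not p, u
8. q, v
9. Box (not q implies p), w
10. not q implies p, w
11. p, w
Accessibility: uRu, uRv, uRw, vRv, wRw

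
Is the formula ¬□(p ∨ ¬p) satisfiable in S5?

Unsatisfiable

1. ¬□(p ∨ ¬p), u
2. ¬(p ∨ ¬p), v
3. ¬p, v
4. p, v
Accessibility: uRu, uRv, vRu, vRv
Branch closes: p and ¬p both at v.
(One branch shown.) All branches close.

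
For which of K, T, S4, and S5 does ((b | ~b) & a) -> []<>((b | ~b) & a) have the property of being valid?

S5-tableau for the negation ~(((b | ~b) & a) -> []<>((b | ~b) & a)):
1. ~(((b | ~b) & a) -> []<>((b | ~b) & a)), 0
2. (b | ~b) & a, 0
3. ~[]<>((b | ~b) & a), 0
4. b | ~b, 0
5. a, 0
6. ~b, 0
7. ~<>((b | ~b) & a), 1
8. ~((b | ~b) & a), 0
9. ~((b | ~b) & a), 1
10. ~(b | ~b), 0
11. b, 0
Accessibility: 0R0, 0R1, 1R0, 1R1
Branch closes: b and ~b both at 0.
Every branch closes (one shown): valid in S5.
S4-tableau for the negation ~(((b | ~b) & a) -> []<>((b | ~b) & a)):
1. ~(((b | ~b) & a) -> []<>((b | ~b) & a)), 0
2. (b | ~b) & a, 0
3. ~[]<>((b | ~b) & a), 0
4. b | ~b, 0
5. a, 0
6. ~b, 0
7. ~<>((b | ~b) & a), 1
8. ~((b | ~b) & a), 1
9. ~a, 1
Accessibility: 0R0, 0R1, 1R1
Complete open branch: countermodel on an S4-frame, so not valid in S4, nor in K, T (the same frame is also a K-frame and a T-frame).

S5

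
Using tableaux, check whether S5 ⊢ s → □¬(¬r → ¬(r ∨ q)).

Tableau for the negation ¬(s → □¬(¬r → ¬(r ∨ q))):
1. ¬(s → □¬(¬r → ¬(r ∨ q))), 0
2. s, 0   [¬→-rule on 1]
3. ¬□¬(¬r → ¬(r ∨ q)), 0   [¬→-rule on 1]
4. ¬r → ¬(r ∨ q), 1   [¬□-rule on 3: fresh world 1, 0R1]
5. ¬(r ∨ q), 1   [→-rule on 4 (branches; this branch)]
6. ¬r, 1   [¬∨-rule on 5]
7. ¬q, 1   [¬∨-rule on 5]
Accessibility: 0R0, 0R1, 1R0, 1R1
The negation has an open branch (countermodel exists).

No, not valid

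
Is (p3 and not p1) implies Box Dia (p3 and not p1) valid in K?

Tableau for the negation not ((p3 and not p1) implies Box Dia (p3 and not p1)):
1. not ((p3 and not p1) implies Box Dia (p3 and not p1)), w0
2. p3 and not p1, w0
3. not Box Dia (p3 and not p1), w0
4. p3, w0
5. not p1, w0
6. not Dia (p3 and not p1), w1
Accessibility: w0Rw1
The negation has an open branch (countermodel exists).

No, not valid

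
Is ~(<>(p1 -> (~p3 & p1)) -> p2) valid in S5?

No, not valid

Tableau for the negation <>(p1 -> (~p3 & p1)) -> p2:
1. <>(p1 -> (~p3 & p1)) -> p2, w0
2. p2, w0
Accessibility: w0Rw0
The negation has an open branch (countermodel exists).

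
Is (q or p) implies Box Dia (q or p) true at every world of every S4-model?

Not valid

Tableau for the negation not ((q or p) implies Box Dia (q or p)):
1. not ((q or p) implies Box Dia (q or p)), w0
2. q or p, w0   [neg-implies-rule on 1]
3. not Box Dia (q or p), w0   [neg-implies-rule on 1]
4. p, w0   [or-rule on 2 (branches; this branch)]
5. not Dia (q or p), w1   [neg-Box-rule on 3: fresh world w1, w0Rw1]
6. not (q or p), w1   [neg-Dia-rule on 5 via w1Rw1]
7. not q, w1   [neg-or-rule on 6]
8. not p, w1   [neg-or-rule on 6]
Accessibility: w0Rw0, w0Rw1, w1Rw1
The negation has an open branch (countermodel exists).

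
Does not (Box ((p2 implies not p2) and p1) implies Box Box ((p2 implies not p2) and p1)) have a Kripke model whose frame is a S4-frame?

Unsatisfiable (every branch closes)

1. not (Box ((p2 implies not p2) and p1) implies Box Box ((p2 implies not p2) and p1)), 0
2. Box ((p2 implies not p2) and p1), 0   [neg-implies-rule on 1]
3. not Box Box ((p2 implies not p2) and p1), 0   [neg-implies-rule on 1]
4. (p2 implies not p2) and p1, 0   [Box-rule on 2 via 0R0]
5. p2 implies not p2, 0   [and-rule on 4]
6. p1, 0   [and-rule on 4]
7. not p2, 0   [implies-rule on 5 (branches; this branch)]
8. not Box ((p2 implies not p2) and p1), 1   [neg-Box-rule on 3: fresh world 1, 0R1]
9. (p2 implies not p2) and p1, 1   [Box-rule on 2 via 0R1]
10. p2 implies not p2, 1   [and-rule on 9]
11. p1, 1   [and-rule on 9]
12. not p2, 1   [implies-rule on 10 (branches; this branch)]
13. not ((p2 implies not p2) and p1), 2   [neg-Box-rule on 8: fresh world 2, 1R2]
14. (p2 implies not p2) and p1, 2   [Box-rule on 2 via 0R2]
15. p2 implies not p2, 2   [and-rule on 14]
16. p1, 2   [and-rule on 14]
17. not (p2 implies not p2), 2   [neg-and-rule on 13 (branches; this branch)]
18. p2, 2   [neg-implies-rule on 17]
19. not p2, 2   [implies-rule on 15 (branches; this branch)]
Accessibility: 0R0, 0R1, 0R2, 1R1, 1R2, 2R2
Branch closes: p2 and not p2 both at 2.
Every branch closes; the branch above is one of them.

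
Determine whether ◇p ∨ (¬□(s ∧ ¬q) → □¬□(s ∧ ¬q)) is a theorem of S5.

Valid in S5

Tableau for the negation ¬(◇p ∨ (¬□(s ∧ ¬q) → □¬□(s ∧ ¬q))):
1. ¬(◇p ∨ (¬□(s ∧ ¬q) → □¬□(s ∧ ¬q))), 0
2. ¬◇p, 0   [¬∨-rule on 1]
3. ¬(¬□(s ∧ ¬q) → □¬□(s ∧ ¬q)), 0   [¬∨-rule on 1]
4. ¬□(s ∧ ¬q), 0   [¬→-rule on 3]
5. ¬□¬□(s ∧ ¬q), 0   [¬→-rule on 3]
6. ¬p, 0   [¬◇-rule on 2 via 0R0]
7. ¬(s ∧ ¬q), 1   [¬□-rule on 4: fresh world 1, 0R1]
8. ¬p, 1   [¬◇-rule on 2 via 0R1]
9. q, 1   [¬∧-rule on 7 (branches; this branch)]
10. □(s ∧ ¬q), 2   [¬□-rule on 5: fresh world 2, 0R2]
11. ¬p, 2   [¬◇-rule on 2 via 0R2]
12. s ∧ ¬q, 0   [□-rule on 10 via 2R0]
13. s, 0   [∧-rule on 12]
14. ¬q, 0   [∧-rule on 12]
15. s ∧ ¬q, 1   [□-rule on 10 via 2R1]
16. s, 1   [∧-rule on 15]
17. ¬q, 1   [∧-rule on 15]
Accessibility: 0R0, 0R1, 0R2, 1R0, 1R1, 1R2, 2R0, 2R1, 2R2
Branch closes: q and ¬q both at 1.
Every branch of the negation's tableau closes; the branch above is one of them.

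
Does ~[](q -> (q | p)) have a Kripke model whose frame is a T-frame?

No, unsatisfiable

1. ~[](q -> (q | p)), 0
2. ~(q -> (q | p)), 1
3. q, 1
4. ~(q | p), 1
5. ~q, 1
6. ~p, 1
Accessibility: 0R0, 0R1, 1R1
Branch closes: q and ~q both at 1.
(One branch shown.) All branches close.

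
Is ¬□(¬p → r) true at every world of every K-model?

Tableau for the negation □(¬p → r):
1. □(¬p → r), u
The negation has an open branch (countermodel exists).

No, not valid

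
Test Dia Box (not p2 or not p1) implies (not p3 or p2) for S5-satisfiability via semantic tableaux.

Satisfiable (open branch found)

1. Dia Box (not p2 or not p1) implies (not p3 or p2), 0
2. not p3 or p2, 0
3. p2, 0
Accessibility: 0R0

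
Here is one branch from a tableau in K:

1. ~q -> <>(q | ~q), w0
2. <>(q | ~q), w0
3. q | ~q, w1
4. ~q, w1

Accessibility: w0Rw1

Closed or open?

There is no literal clash: for every atom and world, at most one sign appears.

Open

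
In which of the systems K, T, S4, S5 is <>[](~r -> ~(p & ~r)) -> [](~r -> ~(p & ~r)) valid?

S5

S4-tableau for the negation ~(<>[](~r -> ~(p & ~r)) -> [](~r -> ~(p & ~r))):
1. ~(<>[](~r -> ~(p & ~r)) -> [](~r -> ~(p & ~r))), 0
2. <>[](~r -> ~(p & ~r)), 0   [~->-rule on 1]
3. ~[](~r -> ~(p & ~r)), 0   [~->-rule on 1]
4. [](~r -> ~(p & ~r)), 1   [<>-rule on 2: fresh world 1, 0R1]
5. ~r -> ~(p & ~r), 1   [[]-rule on 4 via 1R1]
6. ~(p & ~r), 1   [->-rule on 5 (branches; this branch)]
7. r, 1   [~&-rule on 6 (branches; this branch)]
8. ~(~r -> ~(p & ~r)), 2   [~[]-rule on 3: fresh world 2, 0R2]
9. ~r, 2   [~->-rule on 8]
10. p & ~r, 2   [~->-rule on 8]
11. p, 2   [&-rule on 10]
Accessibility: 0R0, 0R1, 0R2, 1R1, 2R2
Complete open branch: countermodel on an S4-frame, so not valid in S4, nor in K, T (the same frame is also a K-frame and a T-frame).
S5-tableau for the negation ~(<>[](~r -> ~(p & ~r)) -> [](~r -> ~(p & ~r))):
1. ~(<>[](~r -> ~(p & ~r)) -> [](~r -> ~(p & ~r))), 0
2. <>[](~r -> ~(p & ~r)), 0   [~->-rule on 1]
3. ~[](~r -> ~(p & ~r)), 0   [~->-rule on 1]
4. [](~r -> ~(p & ~r)), 1   [<>-rule on 2: fresh world 1, 0R1]
5. ~r -> ~(p & ~r), 0   [[]-rule on 4 via 1R0]
6. ~r -> ~(p & ~r), 1   [[]-rule on 4 via 1R1]
7. ~(p & ~r), 0   [->-rule on 5 (branches; this branch)]
8. ~(p & ~r), 1   [->-rule on 6 (branches; this branch)]
9. r, 0   [~&-rule on 7 (branches; this branch)]
10. r, 1   [~&-rule on 8 (branches; this branch)]
11. ~(~r -> ~(p & ~r)), 2   [~[]-rule on 3: fresh world 2, 0R2]
12. ~r, 2   [~->-rule on 11]
13. p & ~r, 2   [~->-rule on 11]
14. p, 2   [&-rule on 13]
15. ~r -> ~(p & ~r), 2   [[]-rule on 4 via 1R2]
16. ~(p & ~r), 2   [->-rule on 15 (branches; this branch)]
17. r, 2   [~&-rule on 16 (branches; this branch)]
Accessibility: 0R0, 0R1, 0R2, 1R0, 1R1, 1R2, 2R0, 2R1, 2R2
Branch closes: r and ~r both at 2.
Every branch closes (one shown): valid in S5.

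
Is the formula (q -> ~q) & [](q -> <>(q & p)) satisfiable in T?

Satisfiable

1. (q -> ~q) & [](q -> <>(q & p)), u
2. q -> ~q, u   [&-rule on 1]
3. [](q -> <>(q & p)), u   [&-rule on 1]
4. q -> <>(q & p), u   [[]-rule on 3 via uRu]
5. ~q, u   [->-rule on 2 (branches; this branch)]
6. <>(q & p), u   [->-rule on 4 (branches; this branch)]
7. q & p, v   [<>-rule on 6: fresh world v, uRv]
8. q, v   [&-rule on 7]
9. p, v   [&-rule on 7]
10. q -> <>(q & p), v   [[]-rule on 3 via uRv]
11. <>(q & p), v   [->-rule on 10 (branches; this branch)]
12. q & p, w   [<>-rule on 11: fresh world w, vRw]
13. q, w   [&-rule on 12]
14. p, w   [&-rule on 12]
Accessibility: uRu, uRv, vRv, vRw, wRw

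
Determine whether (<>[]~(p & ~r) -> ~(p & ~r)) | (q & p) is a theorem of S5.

Valid

Tableau for the negation ~((<>[]~(p & ~r) -> ~(p & ~r)) | (q & p)):
1. ~((<>[]~(p & ~r) -> ~(p & ~r)) | (q & p)), w0
2. ~(<>[]~(p & ~r) -> ~(p & ~r)), w0   [~|-rule on 1]
3. ~(q & p), w0   [~|-rule on 1]
4. <>[]~(p & ~r), w0   [~->-rule on 2]
5. p & ~r, w0   [~->-rule on 2]
6. p, w0   [&-rule on 5]
7. ~r, w0   [&-rule on 5]
8. ~q, w0   [~&-rule on 3 (branches; this branch)]
9. []~(p & ~r), w1   [<>-rule on 4: fresh world w1, w0Rw1]
10. ~(p & ~r), w0   [[]-rule on 9 via w1Rw0]
11. ~(p & ~r), w1   [[]-rule on 9 via w1Rw1]
12. r, w0   [~&-rule on 10 (branches; this branch)]
Accessibility: w0Rw0, w0Rw1, w1Rw0, w1Rw1
Branch closes: r and ~r both at w0.
All branches of the negation close; one closing branch shown above.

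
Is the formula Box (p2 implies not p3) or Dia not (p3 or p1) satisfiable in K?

1. Box (p2 implies not p3) or Dia not (p3 or p1), w0
2. Dia not (p3 or p1), w0
3. not (p3 or p1), w1
4. not p3, w1
5. not p1, w1
Accessibility: w0Rw1

Satisfiable (open branch found)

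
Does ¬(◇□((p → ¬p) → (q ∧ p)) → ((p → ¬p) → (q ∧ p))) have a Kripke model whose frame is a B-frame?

1. ¬(◇□((p → ¬p) → (q ∧ p)) → ((p → ¬p) → (q ∧ p))), 0
2. ◇□((p → ¬p) → (q ∧ p)), 0
3. ¬((p → ¬p) → (q ∧ p)), 0
4. p → ¬p, 0
5. ¬(q ∧ p), 0
6. ¬p, 0
7. □((p → ¬p) → (q ∧ p)), 1
8. (p → ¬p) → (q ∧ p), 0
9. (p → ¬p) → (q ∧ p), 1
10. q ∧ p, 0
11. q, 0
12. p, 0
Accessibility: 0R0, 0R1, 1R0, 1R1
Branch closes: p and ¬p both at 0.
(One branch shown.) All branches close.

Unsatisfiable (every branch closes)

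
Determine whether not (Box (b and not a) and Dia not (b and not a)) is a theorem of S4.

Tableau for the negation Box (b and not a) and Dia not (b and not a):
1. Box (b and not a) and Dia not (b and not a), w0
2. Box (b and not a), w0
3. Dia not (b and not a), w0
4. b and not a, w0
5. b, w0
6. not a, w0
7. not (b and not a), w1
8. b and not a, w1
9. b, w1
10. not a, w1
11. a, w1
Accessibility: w0Rw0, w0Rw1, w1Rw1
Branch closes: a and not a both at w1.
All branches of the negation close; one closing branch shown above.

Valid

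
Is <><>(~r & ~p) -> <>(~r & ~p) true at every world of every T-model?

Invalid (countermodel exists)

Tableau for the negation ~(<><>(~r & ~p) -> <>(~r & ~p)):
1. ~(<><>(~r & ~p) -> <>(~r & ~p)), u
2. <><>(~r & ~p), u
3. ~<>(~r & ~p), u
4. ~(~r & ~p), u
5. p, u
6. <>(~r & ~p), v
7. ~(~r & ~p), v
8. p, v
9. ~r & ~p, w
10. ~r, w
11. ~p, w
Accessibility: uRu, uRv, vRv, vRw, wRw
The negation has an open branch (countermodel exists).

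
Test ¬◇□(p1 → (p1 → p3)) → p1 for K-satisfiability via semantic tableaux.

1. ¬◇□(p1 → (p1 → p3)) → p1, u
2. p1, u

Yes, satisfiable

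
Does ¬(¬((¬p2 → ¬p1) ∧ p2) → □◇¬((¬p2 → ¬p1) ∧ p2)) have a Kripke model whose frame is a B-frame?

1. ¬(¬((¬p2 → ¬p1) ∧ p2) → □◇¬((¬p2 → ¬p1) ∧ p2)), u
2. ¬((¬p2 → ¬p1) ∧ p2), u
3. ¬□◇¬((¬p2 → ¬p1) ∧ p2), u
4. ¬(¬p2 → ¬p1), u
5. ¬p2, u
6. p1, u
7. ¬◇¬((¬p2 → ¬p1) ∧ p2), v
8. (¬p2 → ¬p1) ∧ p2, u
9. ¬p2 → ¬p1, u
10. p2, u
Accessibility: uRu, uRv, vRu, vRv
Branch closes: p2 and ¬p2 both at u.
All branches of the tableau close; one closing branch shown above.

Unsatisfiable (every branch closes)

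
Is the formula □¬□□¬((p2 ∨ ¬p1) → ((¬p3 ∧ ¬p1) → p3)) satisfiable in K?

Yes, satisfiable

1. □¬□□¬((p2 ∨ ¬p1) → ((¬p3 ∧ ¬p1) → p3)), u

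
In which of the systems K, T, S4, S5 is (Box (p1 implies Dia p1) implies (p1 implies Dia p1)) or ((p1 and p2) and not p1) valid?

T, S4, S5

K-tableau for the negation not ((Box (p1 implies Dia p1) implies (p1 implies Dia p1)) or ((p1 and p2) and not p1)):
1. not ((Box (p1 implies Dia p1) implies (p1 implies Dia p1)) or ((p1 and p2) and not p1)), w0
2. not (Box (p1 implies Dia p1) implies (p1 implies Dia p1)), w0
3. not ((p1 and p2) and not p1), w0
4. Box (p1 implies Dia p1), w0
5. not (p1 implies Dia p1), w0
6. p1, w0
7. not Dia p1, w0
Complete open branch: countermodel on a K-frame, so not valid in K.
T-tableau for the negation not ((Box (p1 implies Dia p1) implies (p1 implies Dia p1)) or ((p1 and p2) and not p1)):
1. not ((Box (p1 implies Dia p1) implies (p1 implies Dia p1)) or ((p1 and p2) and not p1)), w0
2. not (Box (p1 implies Dia p1) implies (p1 implies Dia p1)), w0
3. not ((p1 and p2) and not p1), w0
4. Box (p1 implies Dia p1), w0
5. not (p1 implies Dia p1), w0
6. p1, w0
7. not Dia p1, w0
8. p1 implies Dia p1, w0
9. not p1, w0
Accessibility: w0Rw0
Branch closes: p1 and not p1 both at w0.
Every branch closes (one shown): valid in T, hence also in S4, S5 (every theorem of T is a theorem of S4 and S5).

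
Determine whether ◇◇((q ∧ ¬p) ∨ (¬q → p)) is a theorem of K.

Not valid

Tableau for the negation ¬◇◇((q ∧ ¬p) ∨ (¬q → p)):
1. ¬◇◇((q ∧ ¬p) ∨ (¬q → p)), w0
The negation has an open branch (countermodel exists).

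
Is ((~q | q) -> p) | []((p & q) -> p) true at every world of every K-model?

Yes, valid

Tableau for the negation ~(((~q | q) -> p) | []((p & q) -> p)):
1. ~(((~q | q) -> p) | []((p & q) -> p)), w0
2. ~((~q | q) -> p), w0
3. ~[]((p & q) -> p), w0
4. ~q | q, w0
5. ~p, w0
6. q, w0
7. ~((p & q) -> p), w1
8. p & q, w1
9. ~p, w1
10. p, w1
11. q, w1
Accessibility: w0Rw1
Branch closes: p and ~p both at w1.
Every branch of the negation's tableau closes; the branch above is one of them.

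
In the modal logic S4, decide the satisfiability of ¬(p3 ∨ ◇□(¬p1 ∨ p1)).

Unsatisfiable (every branch closes)

1. ¬(p3 ∨ ◇□(¬p1 ∨ p1)), 0
2. ¬p3, 0   [¬∨-rule on 1]
3. ¬◇□(¬p1 ∨ p1), 0   [¬∨-rule on 1]
4. ¬□(¬p1 ∨ p1), 0   [¬◇-rule on 3 via 0R0]
5. ¬(¬p1 ∨ p1), 1   [¬□-rule on 4: fresh world 1, 0R1]
6. p1, 1   [¬∨-rule on 5]
7. ¬p1, 1   [¬∨-rule on 5]
Accessibility: 0R0, 0R1, 1R1
Branch closes: p1 and ¬p1 both at 1.
Every branch closes; the branch above is one of them.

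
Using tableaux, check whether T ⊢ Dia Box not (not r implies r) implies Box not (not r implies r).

Invalid (countermodel exists)

Tableau for the negation not (Dia Box not (not r implies r) implies Box not (not r implies r)):
1. not (Dia Box not (not r implies r) implies Box not (not r implies r)), 0
2. Dia Box not (not r implies r), 0
3. not Box not (not r implies r), 0
4. Box not (not r implies r), 1
5. not (not r implies r), 1
6. not r, 1
7. not r implies r, 2
8. r, 2
Accessibility: 0R0, 0R1, 0R2, 1R1, 2R2
The negation has an open branch (countermodel exists).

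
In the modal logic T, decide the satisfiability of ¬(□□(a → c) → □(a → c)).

No, unsatisfiable

1. ¬(□□(a → c) → □(a → c)), 0
2. □□(a → c), 0
3. ¬□(a → c), 0
4. □(a → c), 0
5. a → c, 0
6. c, 0
7. ¬(a → c), 1
8. a, 1
9. ¬c, 1
10. □(a → c), 1
11. a → c, 1
12. c, 1
Accessibility: 0R0, 0R1, 1R1
Branch closes: c and ¬c both at 1.
Every branch closes; the branch above is one of them.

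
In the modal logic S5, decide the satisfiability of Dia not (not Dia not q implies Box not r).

1. Dia not (not Dia not q implies Box not r), u
2. not (not Dia not q implies Box not r), v
3. not Dia not q, v
4. not Box not r, v
5. q, u
6. q, v
7. r, w
8. q, w
Accessibility: uRu, uRv, uRw, vRu, vRv, vRw, wRu, wRv, wRw

Yes, satisfiable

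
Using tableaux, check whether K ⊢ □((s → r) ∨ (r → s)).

Tableau for the negation ¬□((s → r) ∨ (r → s)):
1. ¬□((s → r) ∨ (r → s)), u
2. ¬((s → r) ∨ (r → s)), v   [¬□-rule on 1: fresh world v, uRv]
3. ¬(s → r), v   [¬∨-rule on 2]
4. ¬(r → s), v   [¬∨-rule on 2]
5. s, v   [¬→-rule on 3]
6. ¬r, v   [¬→-rule on 3]
7. r, v   [¬→-rule on 4]
8. ¬s, v   [¬→-rule on 4]
Accessibility: uRv
Branch closes: r and ¬r both at v.
Every branch of the negation's tableau closes; the branch above is one of them.

Valid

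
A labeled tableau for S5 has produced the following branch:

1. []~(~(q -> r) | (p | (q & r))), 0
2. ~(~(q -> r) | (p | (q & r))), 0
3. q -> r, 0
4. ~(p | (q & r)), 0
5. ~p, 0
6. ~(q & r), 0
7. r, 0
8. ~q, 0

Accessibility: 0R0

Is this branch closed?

Not closed

There is no literal clash: for every atom and world, at most one sign appears.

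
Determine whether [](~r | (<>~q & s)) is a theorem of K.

Tableau for the negation ~[](~r | (<>~q & s)):
1. ~[](~r | (<>~q & s)), w0
2. ~(~r | (<>~q & s)), w1   [~[]-rule on 1: fresh world w1, w0Rw1]
3. r, w1   [~|-rule on 2]
4. ~(<>~q & s), w1   [~|-rule on 2]
5. ~s, w1   [~&-rule on 4 (branches; this branch)]
Accessibility: w0Rw1
The negation has an open branch (countermodel exists).

Not valid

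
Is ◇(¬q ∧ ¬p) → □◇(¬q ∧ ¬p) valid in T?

Tableau for the negation ¬(◇(¬q ∧ ¬p) → □◇(¬q ∧ ¬p)):
1. ¬(◇(¬q ∧ ¬p) → □◇(¬q ∧ ¬p)), 0
2. ◇(¬q ∧ ¬p), 0
3. ¬□◇(¬q ∧ ¬p), 0
4. ¬q ∧ ¬p, 1
5. ¬q, 1
6. ¬p, 1
7. ¬◇(¬q ∧ ¬p), 2
8. ¬(¬q ∧ ¬p), 2
9. p, 2
Accessibility: 0R0, 0R1, 0R2, 1R1, 2R2
The negation has an open branch (countermodel exists).

Invalid (countermodel exists)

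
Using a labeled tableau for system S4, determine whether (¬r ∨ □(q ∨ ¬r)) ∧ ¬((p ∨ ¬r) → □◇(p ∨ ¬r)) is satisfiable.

Satisfiable

1. (¬r ∨ □(q ∨ ¬r)) ∧ ¬((p ∨ ¬r) → □◇(p ∨ ¬r)), u
2. ¬r ∨ □(q ∨ ¬r), u   [∧-rule on 1]
3. ¬((p ∨ ¬r) → □◇(p ∨ ¬r)), u   [∧-rule on 1]
4. p ∨ ¬r, u   [¬→-rule on 3]
5. ¬□◇(p ∨ ¬r), u   [¬→-rule on 3]
6. □(q ∨ ¬r), u   [∨-rule on 2 (branches; this branch)]
7. q ∨ ¬r, u   [□-rule on 6 via uRu]
8. ¬r, u   [∨-rule on 4 (branches; this branch)]
9. ¬◇(p ∨ ¬r), v   [¬□-rule on 5: fresh world v, uRv]
10. q ∨ ¬r, v   [□-rule on 6 via uRv]
11. ¬(p ∨ ¬r), v   [¬◇-rule on 9 via vRv]
12. ¬p, v   [¬∨-rule on 11]
13. r, v   [¬∨-rule on 11]
14. q, v   [∨-rule on 10 (branches; this branch)]
Accessibility: uRu, uRv, vRv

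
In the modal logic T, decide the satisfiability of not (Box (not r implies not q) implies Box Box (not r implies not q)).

Satisfiable (open branch found)

1. not (Box (not r implies not q) implies Box Box (not r implies not q)), w0
2. Box (not r implies not q), w0
3. not Box Box (not r implies not q), w0
4. not r implies not q, w0
5. not q, w0
6. not Box (not r implies not q), w1
7. not r implies not q, w1
8. not q, w1
9. not (not r implies not q), w2
10. not r, w2
11. q, w2
Accessibility: w0Rw0, w0Rw1, w1Rw1, w1Rw2, w2Rw2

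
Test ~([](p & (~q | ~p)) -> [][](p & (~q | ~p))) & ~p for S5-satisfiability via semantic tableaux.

1. ~([](p & (~q | ~p)) -> [][](p & (~q | ~p))) & ~p, 0
2. ~([](p & (~q | ~p)) -> [][](p & (~q | ~p))), 0
3. ~p, 0
4. [](p & (~q | ~p)), 0
5. ~[][](p & (~q | ~p)), 0
6. p & (~q | ~p), 0
7. p, 0
8. ~q | ~p, 0
Accessibility: 0R0
Branch closes: p and ~p both at 0.
All branches of the tableau close; one closing branch shown above.

No, unsatisfiable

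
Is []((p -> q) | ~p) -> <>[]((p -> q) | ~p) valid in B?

Valid

Tableau for the negation ~([]((p -> q) | ~p) -> <>[]((p -> q) | ~p)):
1. ~([]((p -> q) | ~p) -> <>[]((p -> q) | ~p)), w0
2. []((p -> q) | ~p), w0
3. ~<>[]((p -> q) | ~p), w0
4. (p -> q) | ~p, w0
5. ~[]((p -> q) | ~p), w0
6. p -> q, w0
7. q, w0
8. ~((p -> q) | ~p), w1
9. ~(p -> q), w1
10. p, w1
11. ~q, w1
12. (p -> q) | ~p, w1
13. ~[]((p -> q) | ~p), w1
14. p -> q, w1
15. q, w1
Accessibility: w0Rw0, w0Rw1, w1Rw0, w1Rw1
Branch closes: q and ~q both at w1.
Every branch of the negation's tableau closes; the branch above is one of them.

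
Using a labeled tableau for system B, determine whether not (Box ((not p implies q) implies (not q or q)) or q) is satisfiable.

Unsatisfiable

1. not (Box ((not p implies q) implies (not q or q)) or q), w0
2. not Box ((not p implies q) implies (not q or q)), w0
3. not q, w0
4. not ((not p implies q) implies (not q or q)), w1
5. not p implies q, w1
6. not (not q or q), w1
7. q, w1
8. not q, w1
Accessibility: w0Rw0, w0Rw1, w1Rw0, w1Rw1
Branch closes: q and not q both at w1.
Every branch closes; the branch above is one of them.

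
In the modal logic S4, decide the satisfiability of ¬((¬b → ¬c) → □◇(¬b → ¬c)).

Satisfiable (open branch found)

1. ¬((¬b → ¬c) → □◇(¬b → ¬c)), w0
2. ¬b → ¬c, w0
3. ¬□◇(¬b → ¬c), w0
4. ¬c, w0
5. ¬◇(¬b → ¬c), w1
6. ¬(¬b → ¬c), w1
7. ¬b, w1
8. c, w1
Accessibility: w0Rw0, w0Rw1, w1Rw1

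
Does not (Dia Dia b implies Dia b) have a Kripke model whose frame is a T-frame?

1. not (Dia Dia b implies Dia b), u
2. Dia Dia b, u   [neg-implies-rule on 1]
3. not Dia b, u   [neg-implies-rule on 1]
4. not b, u   [neg-Dia-rule on 3 via uRu]
5. Dia b, v   [Dia-rule on 2: fresh world v, uRv]
6. not b, v   [neg-Dia-rule on 3 via uRv]
7. b, w   [Dia-rule on 5: fresh world w, vRw]
Accessibility: uRu, uRv, vRv, vRw, wRw

Satisfiable (open branch found)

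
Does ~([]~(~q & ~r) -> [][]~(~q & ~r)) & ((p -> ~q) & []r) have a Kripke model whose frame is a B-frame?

Satisfiable (open branch found)

1. ~([]~(~q & ~r) -> [][]~(~q & ~r)) & ((p -> ~q) & []r), 0
2. ~([]~(~q & ~r) -> [][]~(~q & ~r)), 0
3. (p -> ~q) & []r, 0
4. []~(~q & ~r), 0
5. ~[][]~(~q & ~r), 0
6. p -> ~q, 0
7. []r, 0
8. ~(~q & ~r), 0
9. r, 0
10. ~q, 0
11. ~[]~(~q & ~r), 1
12. ~(~q & ~r), 1
13. r, 1
14. ~q & ~r, 2
15. ~q, 2
16. ~r, 2
Accessibility: 0R0, 0R1, 1R0, 1R1, 1R2, 2R1, 2R2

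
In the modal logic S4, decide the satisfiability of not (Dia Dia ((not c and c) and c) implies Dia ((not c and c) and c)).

1. not (Dia Dia ((not c and c) and c) implies Dia ((not c and c) and c)), u
2. Dia Dia ((not c and c) and c), u   [neg-implies-rule on 1]
3. not Dia ((not c and c) and c), u   [neg-implies-rule on 1]
4. not ((not c and c) and c), u   [neg-Dia-rule on 3 via uRu]
5. not (not c and c), u   [neg-and-rule on 4 (branches; this branch)]
6. not c, u   [neg-and-rule on 5 (branches; this branch)]
7. Dia ((not c and c) and c), v   [Dia-rule on 2: fresh world v, uRv]
8. not ((not c and c) and c), v   [neg-Dia-rule on 3 via uRv]
9. not (not c and c), v   [neg-and-rule on 8 (branches; this branch)]
10. not c, v   [neg-and-rule on 9 (branches; this branch)]
11. (not c and c) and c, w   [Dia-rule on 7: fresh world w, vRw]
12. not c and c, w   [and-rule on 11]
13. c, w   [and-rule on 11]
14. not c, w   [and-rule on 12]
Accessibility: uRu, uRv, uRw, vRv, vRw, wRw
Branch closes: c and not c both at w.
(One branch shown.) All branches close.

No, unsatisfiable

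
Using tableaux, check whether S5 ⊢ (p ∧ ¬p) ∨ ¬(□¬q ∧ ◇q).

Tableau for the negation ¬((p ∧ ¬p) ∨ ¬(□¬q ∧ ◇q)):
1. ¬((p ∧ ¬p) ∨ ¬(□¬q ∧ ◇q)), u
2. ¬(p ∧ ¬p), u
3. □¬q ∧ ◇q, u
4. □¬q, u
5. ◇q, u
6. ¬q, u
7. p, u
8. q, v
9. ¬q, v
Accessibility: uRu, uRv, vRu, vRv
Branch closes: q and ¬q both at v.
Every branch of the negation's tableau closes; the branch above is one of them.

Valid in S5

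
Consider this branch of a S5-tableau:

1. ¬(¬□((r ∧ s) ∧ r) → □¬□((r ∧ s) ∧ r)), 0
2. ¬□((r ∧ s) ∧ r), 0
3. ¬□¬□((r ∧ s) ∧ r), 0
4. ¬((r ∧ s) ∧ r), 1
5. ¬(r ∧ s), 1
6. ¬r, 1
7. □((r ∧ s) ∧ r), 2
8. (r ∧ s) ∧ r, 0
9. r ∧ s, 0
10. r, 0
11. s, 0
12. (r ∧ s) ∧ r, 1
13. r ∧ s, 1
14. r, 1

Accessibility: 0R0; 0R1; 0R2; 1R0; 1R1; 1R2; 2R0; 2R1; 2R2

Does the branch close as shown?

Yes, closed

Both r and ¬r appear at 1.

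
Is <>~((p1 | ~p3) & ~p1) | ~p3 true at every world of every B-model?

Tableau for the negation ~(<>~((p1 | ~p3) & ~p1) | ~p3):
1. ~(<>~((p1 | ~p3) & ~p1) | ~p3), w0
2. ~<>~((p1 | ~p3) & ~p1), w0   [~|-rule on 1]
3. p3, w0   [~|-rule on 1]
4. (p1 | ~p3) & ~p1, w0   [~<>-rule on 2 via w0Rw0]
5. p1 | ~p3, w0   [&-rule on 4]
6. ~p1, w0   [&-rule on 4]
7. ~p3, w0   [|-rule on 5 (branches; this branch)]
Accessibility: w0Rw0
Branch closes: p3 and ~p3 both at w0.
All branches of the negation close; one closing branch shown above.

Yes, valid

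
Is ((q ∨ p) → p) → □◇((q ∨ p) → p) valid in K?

Invalid (countermodel exists)

Tableau for the negation ¬(((q ∨ p) → p) → □◇((q ∨ p) → p)):
1. ¬(((q ∨ p) → p) → □◇((q ∨ p) → p)), w0
2. (q ∨ p) → p, w0   [¬→-rule on 1]
3. ¬□◇((q ∨ p) → p), w0   [¬→-rule on 1]
4. p, w0   [→-rule on 2 (branches; this branch)]
5. ¬◇((q ∨ p) → p), w1   [¬□-rule on 3: fresh world w1, w0Rw1]
Accessibility: w0Rw1
The negation has an open branch (countermodel exists).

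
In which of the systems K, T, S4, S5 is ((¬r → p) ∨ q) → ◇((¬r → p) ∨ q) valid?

T, S4, S5

K-tableau for the negation ¬(((¬r → p) ∨ q) → ◇((¬r → p) ∨ q)):
1. ¬(((¬r → p) ∨ q) → ◇((¬r → p) ∨ q)), w0
2. (¬r → p) ∨ q, w0
3. ¬◇((¬r → p) ∨ q), w0
4. q, w0
Complete open branch: countermodel on a K-frame, so not valid in K.
T-tableau for the negation ¬(((¬r → p) ∨ q) → ◇((¬r → p) ∨ q)):
1. ¬(((¬r → p) ∨ q) → ◇((¬r → p) ∨ q)), w0
2. (¬r → p) ∨ q, w0
3. ¬◇((¬r → p) ∨ q), w0
4. ¬((¬r → p) ∨ q), w0
5. ¬(¬r → p), w0
6. ¬q, w0
7. ¬r, w0
8. ¬p, w0
9. ¬r → p, w0
10. p, w0
Accessibility: w0Rw0
Branch closes: p and ¬p both at w0.
Every branch closes (one shown): valid in T, hence also in S4, S5 (every theorem of T is a theorem of S4 and S5).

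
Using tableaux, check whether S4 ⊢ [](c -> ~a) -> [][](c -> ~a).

Valid

Tableau for the negation ~([](c -> ~a) -> [][](c -> ~a)):
1. ~([](c -> ~a) -> [][](c -> ~a)), u
2. [](c -> ~a), u   [~->-rule on 1]
3. ~[][](c -> ~a), u   [~->-rule on 1]
4. c -> ~a, u   [[]-rule on 2 via uRu]
5. ~a, u   [->-rule on 4 (branches; this branch)]
6. ~[](c -> ~a), v   [~[]-rule on 3: fresh world v, uRv]
7. c -> ~a, v   [[]-rule on 2 via uRv]
8. ~a, v   [->-rule on 7 (branches; this branch)]
9. ~(c -> ~a), w   [~[]-rule on 6: fresh world w, vRw]
10. c, w   [~->-rule on 9]
11. a, w   [~->-rule on 9]
12. c -> ~a, w   [[]-rule on 2 via uRw]
13. ~a, w   [->-rule on 12 (branches; this branch)]
Accessibility: uRu, uRv, uRw, vRv, vRw, wRw
Branch closes: a and ~a both at w.
Every branch of the negation's tableau closes; the branch above is one of them.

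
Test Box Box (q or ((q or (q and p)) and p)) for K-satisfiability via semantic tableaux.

1. Box Box (q or ((q or (q and p)) and p)), 0

Yes, satisfiable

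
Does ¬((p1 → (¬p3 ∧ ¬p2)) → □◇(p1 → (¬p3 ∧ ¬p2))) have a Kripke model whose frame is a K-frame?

Satisfiable (open branch found)

1. ¬((p1 → (¬p3 ∧ ¬p2)) → □◇(p1 → (¬p3 ∧ ¬p2))), u
2. p1 → (¬p3 ∧ ¬p2), u   [¬→-rule on 1]
3. ¬□◇(p1 → (¬p3 ∧ ¬p2)), u   [¬→-rule on 1]
4. ¬p3 ∧ ¬p2, u   [→-rule on 2 (branches; this branch)]
5. ¬p3, u   [∧-rule on 4]
6. ¬p2, u   [∧-rule on 4]
7. ¬◇(p1 → (¬p3 ∧ ¬p2)), v   [¬□-rule on 3: fresh world v, uRv]
Accessibility: uRv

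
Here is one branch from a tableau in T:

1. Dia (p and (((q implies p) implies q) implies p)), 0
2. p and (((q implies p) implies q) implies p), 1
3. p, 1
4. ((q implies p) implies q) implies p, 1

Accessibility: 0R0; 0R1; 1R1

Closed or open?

No world carries both an atom and its negation.

Not closed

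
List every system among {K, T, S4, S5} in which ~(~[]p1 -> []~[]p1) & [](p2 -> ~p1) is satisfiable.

S5-tableau for the formula:
1. ~(~[]p1 -> []~[]p1) & [](p2 -> ~p1), u
2. ~(~[]p1 -> []~[]p1), u   [&-rule on 1]
3. [](p2 -> ~p1), u   [&-rule on 1]
4. ~[]p1, u   [~->-rule on 2]
5. ~[]~[]p1, u   [~->-rule on 2]
6. p2 -> ~p1, u   [[]-rule on 3 via uRu]
7. ~p2, u   [->-rule on 6 (branches; this branch)]
8. ~p1, v   [~[]-rule on 4: fresh world v, uRv]
9. p2 -> ~p1, v   [[]-rule on 3 via uRv]
10. []p1, w   [~[]-rule on 5: fresh world w, uRw]
11. p2 -> ~p1, w   [[]-rule on 3 via uRw]
12. p1, u   [[]-rule on 10 via wRu]
13. p1, v   [[]-rule on 10 via wRv]
Accessibility: uRu, uRv, uRw, vRu, vRv, vRw, wRu, wRv, wRw
Branch closes: p1 and ~p1 both at v.
Every branch closes (one shown): unsatisfiable in S5.
S4-tableau for the formula:
1. ~(~[]p1 -> []~[]p1) & [](p2 -> ~p1), u
2. ~(~[]p1 -> []~[]p1), u   [&-rule on 1]
3. [](p2 -> ~p1), u   [&-rule on 1]
4. ~[]p1, u   [~->-rule on 2]
5. ~[]~[]p1, u   [~->-rule on 2]
6. p2 -> ~p1, u   [[]-rule on 3 via uRu]
7. ~p1, u   [->-rule on 6 (branches; this branch)]
8. ~p1, v   [~[]-rule on 4: fresh world v, uRv]
9. p2 -> ~p1, v   [[]-rule on 3 via uRv]
10. []p1, w   [~[]-rule on 5: fresh world w, uRw]
11. p2 -> ~p1, w   [[]-rule on 3 via uRw]
12. p1, w   [[]-rule on 10 via wRw]
13. ~p2, w   [->-rule on 11 (branches; this branch)]
Accessibility: uRu, uRv, uRw, vRv, wRw
Complete open branch: satisfiable in S4, hence also in K, T (this S4-model is also a K-model and a T-model).

K, T, S4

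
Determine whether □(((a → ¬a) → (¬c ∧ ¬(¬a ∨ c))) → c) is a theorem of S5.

Invalid (countermodel exists)

Tableau for the negation ¬□(((a → ¬a) → (¬c ∧ ¬(¬a ∨ c))) → c):
1. ¬□(((a → ¬a) → (¬c ∧ ¬(¬a ∨ c))) → c), 0
2. ¬(((a → ¬a) → (¬c ∧ ¬(¬a ∨ c))) → c), 1
3. (a → ¬a) → (¬c ∧ ¬(¬a ∨ c)), 1
4. ¬c, 1
5. ¬c ∧ ¬(¬a ∨ c), 1
6. ¬(¬a ∨ c), 1
7. a, 1
Accessibility: 0R0, 0R1, 1R0, 1R1
The negation has an open branch (countermodel exists).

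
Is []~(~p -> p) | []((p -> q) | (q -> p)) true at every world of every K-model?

Tableau for the negation ~([]~(~p -> p) | []((p -> q) | (q -> p))):
1. ~([]~(~p -> p) | []((p -> q) | (q -> p))), w0
2. ~[]~(~p -> p), w0   [~|-rule on 1]
3. ~[]((p -> q) | (q -> p)), w0   [~|-rule on 1]
4. ~p -> p, w1   [~[]-rule on 2: fresh world w1, w0Rw1]
5. p, w1   [->-rule on 4 (branches; this branch)]
6. ~((p -> q) | (q -> p)), w2   [~[]-rule on 3: fresh world w2, w0Rw2]
7. ~(p -> q), w2   [~|-rule on 6]
8. ~(q -> p), w2   [~|-rule on 6]
9. p, w2   [~->-rule on 7]
10. ~q, w2   [~->-rule on 7]
11. q, w2   [~->-rule on 8]
12. ~p, w2   [~->-rule on 8]
Accessibility: w0Rw1, w0Rw2
Branch closes: q and ~q both at w2.
All branches of the negation close; one closing branch shown above.

Yes, valid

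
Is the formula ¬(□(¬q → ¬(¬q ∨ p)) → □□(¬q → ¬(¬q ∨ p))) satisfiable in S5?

No, unsatisfiable

1. ¬(□(¬q → ¬(¬q ∨ p)) → □□(¬q → ¬(¬q ∨ p))), u
2. □(¬q → ¬(¬q ∨ p)), u
3. ¬□□(¬q → ¬(¬q ∨ p)), u
4. ¬q → ¬(¬q ∨ p), u
5. ¬(¬q ∨ p), u
6. q, u
7. ¬p, u
8. ¬□(¬q → ¬(¬q ∨ p)), v
9. ¬q → ¬(¬q ∨ p), v
10. ¬(¬q ∨ p), v
11. q, v
12. ¬p, v
13. ¬(¬q → ¬(¬q ∨ p)), w
14. ¬q, w
15. ¬q ∨ p, w
16. ¬q → ¬(¬q ∨ p), w
17. p, w
18. ¬(¬q ∨ p), w
19. q, w
20. ¬p, w
Accessibility: uRu, uRv, uRw, vRu, vRv, vRw, wRu, wRv, wRw
Branch closes: q and ¬q both at w.
All branches of the tableau close; one closing branch shown above.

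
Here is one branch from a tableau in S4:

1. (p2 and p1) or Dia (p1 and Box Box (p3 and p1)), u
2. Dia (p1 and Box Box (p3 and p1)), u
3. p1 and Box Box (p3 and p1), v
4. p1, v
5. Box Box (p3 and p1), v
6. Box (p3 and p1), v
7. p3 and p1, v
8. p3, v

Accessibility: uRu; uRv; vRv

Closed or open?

No atom appears with both signs at the same world.

Open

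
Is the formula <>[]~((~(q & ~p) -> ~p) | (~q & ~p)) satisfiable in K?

1. <>[]~((~(q & ~p) -> ~p) | (~q & ~p)), u
2. []~((~(q & ~p) -> ~p) | (~q & ~p)), v   [<>-rule on 1: fresh world v, uRv]
Accessibility: uRv

Yes, satisfiable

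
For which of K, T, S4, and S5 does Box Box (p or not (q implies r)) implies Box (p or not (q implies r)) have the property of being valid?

T-tableau for the negation not (Box Box (p or not (q implies r)) implies Box (p or not (q implies r))):
1. not (Box Box (p or not (q implies r)) implies Box (p or not (q implies r))), w0
2. Box Box (p or not (q implies r)), w0   [neg-implies-rule on 1]
3. not Box (p or not (q implies r)), w0   [neg-implies-rule on 1]
4. Box (p or not (q implies r)), w0   [Box-rule on 2 via w0Rw0]
5. p or not (q implies r), w0   [Box-rule on 4 via w0Rw0]
6. not (q implies r), w0   [or-rule on 5 (branches; this branch)]
7. q, w0   [neg-implies-rule on 6]
8. not r, w0   [neg-implies-rule on 6]
9. not (p or not (q implies r)), w1   [neg-Box-rule on 3: fresh world w1, w0Rw1]
10. not p, w1   [neg-or-rule on 9]
11. q implies r, w1   [neg-or-rule on 9]
12. Box (p or not (q implies r)), w1   [Box-rule on 2 via w0Rw1]
13. p or not (q implies r), w1   [Box-rule on 4 via w0Rw1]
14. r, w1   [implies-rule on 11 (branches; this branch)]
15. not (q implies r), w1   [or-rule on 13 (branches; this branch)]
16. q, w1   [neg-implies-rule on 15]
17. not r, w1   [neg-implies-rule on 15]
Accessibility: w0Rw0, w0Rw1, w1Rw1
Branch closes: r and not r both at w1.
Every branch closes (one shown): valid in T, hence also in S4, S5 (every theorem of T is a theorem of S4 and S5).
K-tableau for the negation not (Box Box (p or not (q implies r)) implies Box (p or not (q implies r))):
1. not (Box Box (p or not (q implies r)) implies Box (p or not (q implies r))), w0
2. Box Box (p or not (q implies r)), w0   [neg-implies-rule on 1]
3. not Box (p or not (q implies r)), w0   [neg-implies-rule on 1]
4. not (p or not (q implies r)), w1   [neg-Box-rule on 3: fresh world w1, w0Rw1]
5. not p, w1   [neg-or-rule on 4]
6. q implies r, w1   [neg-or-rule on 4]
7. Box (p or not (q implies r)), w1   [Box-rule on 2 via w0Rw1]
8. r, w1   [implies-rule on 6 (branches; this branch)]
Accessibility: w0Rw1
Complete open branch: countermodel on a K-frame, so not valid in K.

T, S4, S5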